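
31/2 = 15.50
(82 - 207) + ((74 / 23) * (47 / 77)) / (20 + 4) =-2654761/21252 = -124.92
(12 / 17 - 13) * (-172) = 35948/17 = 2114.59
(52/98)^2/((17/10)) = 0.17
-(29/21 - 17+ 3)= 265/21 = 12.62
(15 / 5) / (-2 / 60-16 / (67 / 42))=-6030/20227 = -0.30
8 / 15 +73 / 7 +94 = 11021/105 = 104.96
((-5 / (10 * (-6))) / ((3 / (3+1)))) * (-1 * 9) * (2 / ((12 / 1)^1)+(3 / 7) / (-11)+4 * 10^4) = -18480059/462 = -40000.13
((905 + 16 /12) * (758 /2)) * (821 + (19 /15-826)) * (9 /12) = -961800.93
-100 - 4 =-104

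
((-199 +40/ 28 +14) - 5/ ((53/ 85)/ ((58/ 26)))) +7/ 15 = -14540839/72345 = -200.99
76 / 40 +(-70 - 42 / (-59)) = -39759/590 = -67.39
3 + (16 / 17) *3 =99/17 = 5.82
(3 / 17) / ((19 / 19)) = 3/17 = 0.18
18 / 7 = 2.57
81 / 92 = 0.88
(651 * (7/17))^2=20766249/289 = 71855.53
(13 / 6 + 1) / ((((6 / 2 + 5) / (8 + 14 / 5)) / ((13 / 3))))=741/40 = 18.52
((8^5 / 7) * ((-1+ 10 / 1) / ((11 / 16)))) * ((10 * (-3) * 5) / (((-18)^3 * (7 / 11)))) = 3276800/1323 = 2476.80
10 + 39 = 49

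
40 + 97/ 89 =3657/89 = 41.09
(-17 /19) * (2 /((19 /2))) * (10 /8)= -85/361 = -0.24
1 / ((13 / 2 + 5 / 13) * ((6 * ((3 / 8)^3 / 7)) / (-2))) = -93184/14499 = -6.43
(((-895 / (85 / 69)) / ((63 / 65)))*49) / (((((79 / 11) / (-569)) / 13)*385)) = 395894837/4029 = 98261.31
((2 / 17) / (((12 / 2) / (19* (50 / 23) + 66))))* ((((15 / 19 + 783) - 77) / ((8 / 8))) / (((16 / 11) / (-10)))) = -455713115/44574 = -10223.74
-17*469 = -7973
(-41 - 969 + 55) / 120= -7.96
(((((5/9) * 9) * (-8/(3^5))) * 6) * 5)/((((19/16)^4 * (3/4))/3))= -104857600/10556001 = -9.93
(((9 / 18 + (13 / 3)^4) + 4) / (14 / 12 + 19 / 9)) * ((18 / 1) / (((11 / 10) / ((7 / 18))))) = 4049570/5841 = 693.30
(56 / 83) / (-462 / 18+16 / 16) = -84/3071 = -0.03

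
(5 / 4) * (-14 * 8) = -140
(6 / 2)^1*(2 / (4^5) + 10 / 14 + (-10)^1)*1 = -99819/3584 = -27.85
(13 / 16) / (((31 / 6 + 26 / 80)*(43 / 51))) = 9945/56674 = 0.18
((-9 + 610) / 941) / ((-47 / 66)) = -39666/44227 = -0.90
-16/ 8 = -2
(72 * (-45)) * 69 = -223560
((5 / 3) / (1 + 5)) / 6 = 5/108 = 0.05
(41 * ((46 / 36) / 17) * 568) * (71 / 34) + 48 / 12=9517730/2601 = 3659.26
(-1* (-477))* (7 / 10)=3339/10 = 333.90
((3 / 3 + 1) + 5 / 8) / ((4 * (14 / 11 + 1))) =231/800 = 0.29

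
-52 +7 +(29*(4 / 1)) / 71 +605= 561.63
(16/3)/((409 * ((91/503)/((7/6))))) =4024/47853 = 0.08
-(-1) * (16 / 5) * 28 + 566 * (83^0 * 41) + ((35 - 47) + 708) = 119958/5 = 23991.60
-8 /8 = -1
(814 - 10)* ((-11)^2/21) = 32428/7 = 4632.57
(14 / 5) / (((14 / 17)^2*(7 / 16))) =2312/245 = 9.44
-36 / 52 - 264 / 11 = -321/13 = -24.69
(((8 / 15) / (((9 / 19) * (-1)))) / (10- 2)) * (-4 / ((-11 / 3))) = -76/495 = -0.15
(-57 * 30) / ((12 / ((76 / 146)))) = -74.18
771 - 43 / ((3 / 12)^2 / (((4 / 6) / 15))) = 33319/45 = 740.42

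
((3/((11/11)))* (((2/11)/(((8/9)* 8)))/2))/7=27/4928 = 0.01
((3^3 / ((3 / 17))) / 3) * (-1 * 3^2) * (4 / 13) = -1836/13 = -141.23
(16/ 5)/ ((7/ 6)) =96/35 = 2.74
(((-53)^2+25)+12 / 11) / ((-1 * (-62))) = 503/11 = 45.73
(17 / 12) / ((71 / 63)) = 357/284 = 1.26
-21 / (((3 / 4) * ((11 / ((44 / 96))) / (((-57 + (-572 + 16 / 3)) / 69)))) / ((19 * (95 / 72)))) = 23640085/89424 = 264.36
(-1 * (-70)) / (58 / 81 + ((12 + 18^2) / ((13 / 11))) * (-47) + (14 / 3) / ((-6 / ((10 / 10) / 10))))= -737100/140699999 = -0.01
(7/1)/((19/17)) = 119/19 = 6.26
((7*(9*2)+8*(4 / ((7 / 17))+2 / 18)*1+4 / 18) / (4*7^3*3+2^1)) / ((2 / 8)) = 25808/129717 = 0.20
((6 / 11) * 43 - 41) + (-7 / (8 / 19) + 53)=1657/88 = 18.83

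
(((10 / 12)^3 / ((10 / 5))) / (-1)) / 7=-0.04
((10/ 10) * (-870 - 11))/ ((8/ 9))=-7929/8 = -991.12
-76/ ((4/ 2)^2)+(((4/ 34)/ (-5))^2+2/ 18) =-1228214/65025 = -18.89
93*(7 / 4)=651/4 = 162.75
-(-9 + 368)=-359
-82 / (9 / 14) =-1148/9 = -127.56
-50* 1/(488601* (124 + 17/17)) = -2/2443005 = 0.00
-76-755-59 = -890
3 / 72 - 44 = -1055/24 = -43.96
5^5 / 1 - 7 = 3118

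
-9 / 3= -3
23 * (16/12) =92/3 = 30.67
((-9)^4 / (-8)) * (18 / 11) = -1342.02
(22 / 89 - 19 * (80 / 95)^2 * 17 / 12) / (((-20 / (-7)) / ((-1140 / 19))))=669046/1691 = 395.65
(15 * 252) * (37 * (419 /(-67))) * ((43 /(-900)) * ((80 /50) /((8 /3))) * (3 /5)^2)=377978643/41875 = 9026.36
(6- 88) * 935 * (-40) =3066800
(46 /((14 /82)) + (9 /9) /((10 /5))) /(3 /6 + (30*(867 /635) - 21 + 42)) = 479933/111055 = 4.32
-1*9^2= -81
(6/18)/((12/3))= 0.08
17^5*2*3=8519142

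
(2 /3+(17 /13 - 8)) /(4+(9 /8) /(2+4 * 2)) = -400/273 = -1.47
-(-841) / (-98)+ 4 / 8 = -396/49 = -8.08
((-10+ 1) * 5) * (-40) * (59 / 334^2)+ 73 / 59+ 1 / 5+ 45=47.39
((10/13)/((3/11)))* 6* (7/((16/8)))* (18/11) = 1260/13 = 96.92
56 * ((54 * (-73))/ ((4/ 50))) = -2759400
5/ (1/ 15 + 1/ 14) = 1050/29 = 36.21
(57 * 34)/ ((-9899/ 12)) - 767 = -400831/521 = -769.35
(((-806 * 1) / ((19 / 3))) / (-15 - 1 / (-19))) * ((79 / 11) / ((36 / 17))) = 541229/18744 = 28.87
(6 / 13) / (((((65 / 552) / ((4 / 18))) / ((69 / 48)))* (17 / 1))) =1058/14365 = 0.07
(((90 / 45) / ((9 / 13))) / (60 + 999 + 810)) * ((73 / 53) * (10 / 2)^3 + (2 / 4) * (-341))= 767/297171 = 0.00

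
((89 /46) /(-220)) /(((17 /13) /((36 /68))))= -10413/2924680 = 0.00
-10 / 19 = -0.53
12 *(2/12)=2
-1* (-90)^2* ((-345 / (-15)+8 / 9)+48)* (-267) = 155474100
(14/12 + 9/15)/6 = 53/180 = 0.29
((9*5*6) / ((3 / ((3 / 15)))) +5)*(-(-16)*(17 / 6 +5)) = 8648/3 = 2882.67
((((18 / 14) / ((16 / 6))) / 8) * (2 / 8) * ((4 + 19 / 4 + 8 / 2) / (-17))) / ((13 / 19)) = -1539/93184 = -0.02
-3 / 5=-0.60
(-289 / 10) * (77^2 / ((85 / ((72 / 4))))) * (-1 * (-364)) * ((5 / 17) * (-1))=19423404/5 = 3884680.80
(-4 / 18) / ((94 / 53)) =-53/423 = -0.13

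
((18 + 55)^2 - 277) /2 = 2526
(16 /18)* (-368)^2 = 1083392/9 = 120376.89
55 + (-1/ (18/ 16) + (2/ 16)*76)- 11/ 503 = 575737/9054 = 63.59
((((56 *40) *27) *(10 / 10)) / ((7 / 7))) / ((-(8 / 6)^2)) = -34020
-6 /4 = -3/2 = -1.50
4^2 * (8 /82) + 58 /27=4106/1107 = 3.71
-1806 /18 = -301/3 = -100.33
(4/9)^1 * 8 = 32/9 = 3.56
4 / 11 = 0.36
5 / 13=0.38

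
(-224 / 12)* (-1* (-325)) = -18200/3 = -6066.67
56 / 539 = 0.10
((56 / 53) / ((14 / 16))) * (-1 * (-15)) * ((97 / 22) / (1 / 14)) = 651840/583 = 1118.08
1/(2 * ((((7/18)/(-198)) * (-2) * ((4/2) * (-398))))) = -891/5572 = -0.16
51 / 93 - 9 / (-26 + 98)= 105/248 = 0.42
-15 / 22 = -0.68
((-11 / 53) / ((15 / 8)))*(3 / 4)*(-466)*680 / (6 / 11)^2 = 42176728/477 = 88420.81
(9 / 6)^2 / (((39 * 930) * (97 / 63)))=63/1563640 = 0.00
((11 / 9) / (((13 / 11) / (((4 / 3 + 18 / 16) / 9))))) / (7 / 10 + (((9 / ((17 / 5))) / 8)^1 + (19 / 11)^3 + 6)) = 13689335/590445531 = 0.02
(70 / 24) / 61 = 35/732 = 0.05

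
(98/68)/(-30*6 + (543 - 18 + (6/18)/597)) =87759/21008464 = 0.00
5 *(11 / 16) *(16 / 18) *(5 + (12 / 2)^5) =427955/18 = 23775.28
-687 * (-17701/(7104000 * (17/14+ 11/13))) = 368871139/444000000 = 0.83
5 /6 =0.83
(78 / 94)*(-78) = -3042/47 = -64.72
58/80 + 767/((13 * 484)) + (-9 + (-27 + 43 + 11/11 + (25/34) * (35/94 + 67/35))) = 285000817/27070120 = 10.53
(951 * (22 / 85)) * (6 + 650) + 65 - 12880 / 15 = 40972111/255 = 160674.95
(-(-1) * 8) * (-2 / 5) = -16/5 = -3.20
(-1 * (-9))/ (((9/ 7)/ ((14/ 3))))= 32.67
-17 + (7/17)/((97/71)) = -27536/1649 = -16.70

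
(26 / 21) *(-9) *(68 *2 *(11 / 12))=-9724/7 = -1389.14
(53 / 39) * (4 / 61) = 212/2379 = 0.09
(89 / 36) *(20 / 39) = 445/351 = 1.27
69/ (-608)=-69/608 = -0.11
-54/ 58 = -27/29 = -0.93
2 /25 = 0.08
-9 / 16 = -0.56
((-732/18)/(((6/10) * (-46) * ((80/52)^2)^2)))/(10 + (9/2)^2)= 1742221/200376000 = 0.01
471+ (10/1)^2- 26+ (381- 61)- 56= 809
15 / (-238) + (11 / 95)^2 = -106577/2147950 = -0.05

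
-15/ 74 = -0.20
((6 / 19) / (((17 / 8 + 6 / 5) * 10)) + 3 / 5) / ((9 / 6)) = 5134/12635 = 0.41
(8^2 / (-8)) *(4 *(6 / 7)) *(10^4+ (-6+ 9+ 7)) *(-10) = 2745600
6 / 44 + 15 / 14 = 93/77 = 1.21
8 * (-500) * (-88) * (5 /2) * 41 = 36080000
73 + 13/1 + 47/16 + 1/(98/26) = 69935/784 = 89.20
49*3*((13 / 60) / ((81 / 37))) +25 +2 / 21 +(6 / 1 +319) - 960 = -6751337/11340 = -595.36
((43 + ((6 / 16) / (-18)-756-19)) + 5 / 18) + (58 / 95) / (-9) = -10011173/13680 = -731.81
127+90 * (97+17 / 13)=116671/13 = 8974.69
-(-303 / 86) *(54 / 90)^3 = 8181/10750 = 0.76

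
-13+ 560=547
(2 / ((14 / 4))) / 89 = 4/623 = 0.01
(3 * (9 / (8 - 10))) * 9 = -243/2 = -121.50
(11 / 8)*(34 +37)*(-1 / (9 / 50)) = -542.36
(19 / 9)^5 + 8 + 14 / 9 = 3040345/59049 = 51.49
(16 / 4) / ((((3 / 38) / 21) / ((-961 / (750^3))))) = -127813/52734375 = 0.00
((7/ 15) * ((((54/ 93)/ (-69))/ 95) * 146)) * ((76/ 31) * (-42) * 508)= 174443136/552575 = 315.69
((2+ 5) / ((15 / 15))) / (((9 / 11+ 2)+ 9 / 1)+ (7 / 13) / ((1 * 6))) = 6006/10217 = 0.59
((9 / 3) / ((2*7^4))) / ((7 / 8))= 12/16807 = 0.00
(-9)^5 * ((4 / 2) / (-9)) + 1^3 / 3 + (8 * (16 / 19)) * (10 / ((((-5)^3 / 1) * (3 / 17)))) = 18694973/1425 = 13119.28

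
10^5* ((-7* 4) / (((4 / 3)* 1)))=-2100000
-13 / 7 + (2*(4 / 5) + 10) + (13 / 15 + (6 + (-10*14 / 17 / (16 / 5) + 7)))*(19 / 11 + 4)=1948361/26180 = 74.42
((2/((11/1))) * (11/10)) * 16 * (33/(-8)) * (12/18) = -44/5 = -8.80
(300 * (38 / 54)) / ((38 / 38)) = 1900/9 = 211.11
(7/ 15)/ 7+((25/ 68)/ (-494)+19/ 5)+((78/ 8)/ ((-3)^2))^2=15235921/3023280 = 5.04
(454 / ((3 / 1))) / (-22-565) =-454/1761 = -0.26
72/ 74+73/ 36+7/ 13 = 3.54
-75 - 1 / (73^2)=-399676/5329 = -75.00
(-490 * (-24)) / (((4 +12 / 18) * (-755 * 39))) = -168/1963 = -0.09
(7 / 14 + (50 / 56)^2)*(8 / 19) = 1017/1862 = 0.55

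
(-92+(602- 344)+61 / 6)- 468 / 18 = 150.17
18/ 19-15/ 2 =-249/38 = -6.55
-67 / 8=-8.38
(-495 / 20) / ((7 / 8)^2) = -1584/49 = -32.33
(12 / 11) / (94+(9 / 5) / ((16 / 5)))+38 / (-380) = -14723/166430 = -0.09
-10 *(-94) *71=66740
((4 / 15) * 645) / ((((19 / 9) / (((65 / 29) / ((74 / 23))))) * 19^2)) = 1157130/7359707 = 0.16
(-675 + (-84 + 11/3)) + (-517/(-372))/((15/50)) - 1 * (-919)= 93911/558 = 168.30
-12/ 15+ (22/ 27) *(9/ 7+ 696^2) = 41444506/105 = 394709.58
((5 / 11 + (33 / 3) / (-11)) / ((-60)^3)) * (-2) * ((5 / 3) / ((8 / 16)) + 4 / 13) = -71/3861000 = 0.00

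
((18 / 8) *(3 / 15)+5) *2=109/10 = 10.90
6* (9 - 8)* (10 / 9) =20/3 = 6.67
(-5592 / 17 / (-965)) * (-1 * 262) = -1465104/16405 = -89.31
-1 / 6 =-0.17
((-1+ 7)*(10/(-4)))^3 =-3375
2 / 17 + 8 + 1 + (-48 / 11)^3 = -1673759/22627 = -73.97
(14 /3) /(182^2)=1/7098 = 0.00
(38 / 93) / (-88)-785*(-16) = 51395501/4092 = 12560.00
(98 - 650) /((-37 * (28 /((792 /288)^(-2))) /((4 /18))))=1472/94017 = 0.02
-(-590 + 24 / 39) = 7662/13 = 589.38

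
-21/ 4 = -5.25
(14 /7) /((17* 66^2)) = 1/37026 = 0.00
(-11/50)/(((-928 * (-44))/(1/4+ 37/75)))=-223/55680000 = 0.00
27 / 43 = 0.63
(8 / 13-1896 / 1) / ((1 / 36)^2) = -31933440/13 = -2456418.46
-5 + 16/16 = -4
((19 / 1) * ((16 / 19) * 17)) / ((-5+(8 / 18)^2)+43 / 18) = -2592/23 = -112.70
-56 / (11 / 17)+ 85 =-17/11 = -1.55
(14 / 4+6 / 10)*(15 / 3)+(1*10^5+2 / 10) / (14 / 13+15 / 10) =26013787/670 = 38826.55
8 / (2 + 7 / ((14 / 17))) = 16/21 = 0.76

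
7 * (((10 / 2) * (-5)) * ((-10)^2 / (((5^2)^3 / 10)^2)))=-112/15625 = -0.01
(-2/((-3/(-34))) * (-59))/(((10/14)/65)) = 365092/3 = 121697.33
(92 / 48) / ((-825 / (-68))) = 391/2475 = 0.16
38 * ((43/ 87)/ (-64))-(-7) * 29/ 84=2.12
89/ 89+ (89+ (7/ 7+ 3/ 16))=1459/16 = 91.19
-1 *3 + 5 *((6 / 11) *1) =-3/11 = -0.27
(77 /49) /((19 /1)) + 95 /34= 13009/4522 = 2.88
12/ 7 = 1.71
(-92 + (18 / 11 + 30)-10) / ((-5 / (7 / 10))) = 2709/275 = 9.85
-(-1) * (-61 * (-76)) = 4636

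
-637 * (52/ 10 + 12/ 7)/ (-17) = 22022/85 = 259.08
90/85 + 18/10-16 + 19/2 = -619/170 = -3.64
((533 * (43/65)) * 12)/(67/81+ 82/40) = 6854544/4661 = 1470.62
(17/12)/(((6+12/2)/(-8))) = -17/18 = -0.94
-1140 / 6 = -190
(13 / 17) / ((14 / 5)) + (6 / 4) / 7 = 58/119 = 0.49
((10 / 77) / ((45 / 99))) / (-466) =-1/1631 = 0.00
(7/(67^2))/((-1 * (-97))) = 7/435433 = 0.00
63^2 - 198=3771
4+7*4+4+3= 39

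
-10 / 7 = -1.43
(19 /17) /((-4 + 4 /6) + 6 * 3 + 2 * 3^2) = 57/1666 = 0.03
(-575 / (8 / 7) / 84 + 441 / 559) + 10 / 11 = -2533339/590304 = -4.29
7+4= 11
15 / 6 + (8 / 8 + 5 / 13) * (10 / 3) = 185/26 = 7.12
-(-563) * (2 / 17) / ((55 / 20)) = 4504/187 = 24.09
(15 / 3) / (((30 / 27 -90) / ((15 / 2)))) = -27/64 = -0.42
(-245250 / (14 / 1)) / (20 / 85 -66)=266.37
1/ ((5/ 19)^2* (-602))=-361/15050 = -0.02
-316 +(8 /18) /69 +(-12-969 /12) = -1015319/2484 = -408.74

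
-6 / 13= -0.46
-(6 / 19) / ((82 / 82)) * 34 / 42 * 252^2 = -308448/19 = -16234.11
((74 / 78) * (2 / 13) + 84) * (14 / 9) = 597268/4563 = 130.89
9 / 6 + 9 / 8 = 21/8 = 2.62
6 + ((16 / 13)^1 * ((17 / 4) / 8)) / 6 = 953/156 = 6.11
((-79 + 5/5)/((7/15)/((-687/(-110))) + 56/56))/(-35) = 160758/77525 = 2.07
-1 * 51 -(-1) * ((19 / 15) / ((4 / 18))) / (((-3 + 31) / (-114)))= -10389/140 = -74.21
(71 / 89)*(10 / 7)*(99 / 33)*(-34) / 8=-14.53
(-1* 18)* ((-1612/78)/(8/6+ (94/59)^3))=57300741/828317 = 69.18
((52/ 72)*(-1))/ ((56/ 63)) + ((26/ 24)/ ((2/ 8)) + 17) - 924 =-43367/48 = -903.48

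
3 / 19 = 0.16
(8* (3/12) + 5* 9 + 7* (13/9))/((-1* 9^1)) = -6.35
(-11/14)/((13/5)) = -55/182 = -0.30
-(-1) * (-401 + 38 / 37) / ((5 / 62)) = -917538/185 = -4959.66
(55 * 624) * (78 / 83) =2676960/83 = 32252.53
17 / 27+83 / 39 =968/351 = 2.76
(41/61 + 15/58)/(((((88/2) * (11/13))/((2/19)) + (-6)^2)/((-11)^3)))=-56978779/17923508 = -3.18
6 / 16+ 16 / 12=41/24 = 1.71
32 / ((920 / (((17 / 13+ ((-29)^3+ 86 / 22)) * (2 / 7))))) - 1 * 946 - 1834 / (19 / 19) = -3022.32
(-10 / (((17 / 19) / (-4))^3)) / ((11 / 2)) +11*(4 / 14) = 165.60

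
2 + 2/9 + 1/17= 349/153 = 2.28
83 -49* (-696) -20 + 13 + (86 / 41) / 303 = 424618226/12423 = 34180.01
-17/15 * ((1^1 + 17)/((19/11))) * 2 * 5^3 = -56100/19 = -2952.63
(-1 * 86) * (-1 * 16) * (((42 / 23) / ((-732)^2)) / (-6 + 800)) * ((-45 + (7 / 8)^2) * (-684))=48571467/271811608 = 0.18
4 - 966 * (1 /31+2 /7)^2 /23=-1658/6727 = -0.25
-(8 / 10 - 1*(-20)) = -104/5 = -20.80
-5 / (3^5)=-5/243 = -0.02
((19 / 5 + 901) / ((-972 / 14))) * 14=-73892/405 = -182.45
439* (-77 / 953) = -33803/953 = -35.47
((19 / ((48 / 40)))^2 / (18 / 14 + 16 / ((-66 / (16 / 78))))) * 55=99374275/8908 = 11155.62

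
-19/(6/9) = -57/2 = -28.50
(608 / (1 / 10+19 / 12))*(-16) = -583680/101 = -5779.01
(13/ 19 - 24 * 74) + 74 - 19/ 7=-226636/133 = -1704.03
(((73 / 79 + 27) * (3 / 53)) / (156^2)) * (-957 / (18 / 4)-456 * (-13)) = 9456019/25473708 = 0.37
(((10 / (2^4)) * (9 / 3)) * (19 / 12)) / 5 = 19/32 = 0.59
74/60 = 1.23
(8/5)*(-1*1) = -8/5 = -1.60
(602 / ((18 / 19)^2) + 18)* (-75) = -51656.02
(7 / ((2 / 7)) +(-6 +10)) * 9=513/2 = 256.50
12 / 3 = 4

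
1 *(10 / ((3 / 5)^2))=27.78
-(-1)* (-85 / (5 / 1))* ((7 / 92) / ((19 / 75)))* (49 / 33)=-145775/19228 = -7.58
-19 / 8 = -2.38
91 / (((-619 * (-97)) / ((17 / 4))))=1547/240172 = 0.01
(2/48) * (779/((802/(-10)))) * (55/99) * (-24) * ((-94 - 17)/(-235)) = 144115/56541 = 2.55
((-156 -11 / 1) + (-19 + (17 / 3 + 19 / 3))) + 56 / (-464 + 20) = -19328/111 = -174.13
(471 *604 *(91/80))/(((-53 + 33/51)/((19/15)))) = -696819851/89000 = -7829.44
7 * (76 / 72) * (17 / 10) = 2261/180 = 12.56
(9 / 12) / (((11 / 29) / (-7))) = -609/44 = -13.84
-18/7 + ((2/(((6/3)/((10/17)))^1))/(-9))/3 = -8332/3213 = -2.59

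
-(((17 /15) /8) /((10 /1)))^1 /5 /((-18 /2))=17/54000 = 0.00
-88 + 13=-75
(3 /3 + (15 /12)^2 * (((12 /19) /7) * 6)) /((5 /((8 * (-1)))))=-1964/665 = -2.95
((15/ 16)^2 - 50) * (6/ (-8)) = 37725/1024 = 36.84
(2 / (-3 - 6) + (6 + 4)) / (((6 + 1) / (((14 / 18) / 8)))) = 11/81 = 0.14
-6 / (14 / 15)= -45/7 = -6.43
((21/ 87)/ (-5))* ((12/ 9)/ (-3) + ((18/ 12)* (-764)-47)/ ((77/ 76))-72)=866216/14355 = 60.34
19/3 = 6.33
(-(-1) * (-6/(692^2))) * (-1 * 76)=57/59858 = 0.00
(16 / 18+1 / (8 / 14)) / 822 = 95/29592 = 0.00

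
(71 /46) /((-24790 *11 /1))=-71/12543740 = 0.00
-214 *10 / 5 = -428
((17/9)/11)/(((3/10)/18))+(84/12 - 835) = -26984/33 = -817.70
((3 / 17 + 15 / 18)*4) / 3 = 206/153 = 1.35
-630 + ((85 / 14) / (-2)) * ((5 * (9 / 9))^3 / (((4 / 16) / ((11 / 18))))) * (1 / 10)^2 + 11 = -316651/504 = -628.28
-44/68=-11/17 = -0.65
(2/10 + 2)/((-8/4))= -1.10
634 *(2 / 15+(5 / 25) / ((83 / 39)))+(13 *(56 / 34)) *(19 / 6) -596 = -8129096/21165 = -384.08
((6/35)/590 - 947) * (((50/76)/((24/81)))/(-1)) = 65999961/31388 = 2102.71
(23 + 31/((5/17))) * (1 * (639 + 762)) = 899442/5 = 179888.40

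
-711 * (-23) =16353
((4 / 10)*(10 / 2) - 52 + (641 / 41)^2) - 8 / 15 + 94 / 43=212597941/1084245 = 196.08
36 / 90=2/5 = 0.40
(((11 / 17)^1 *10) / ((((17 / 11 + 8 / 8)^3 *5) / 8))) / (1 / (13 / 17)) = 190333/396508 = 0.48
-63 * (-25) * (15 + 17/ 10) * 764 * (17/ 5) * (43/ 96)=489650847/16 = 30603177.94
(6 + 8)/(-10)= -7/5 = -1.40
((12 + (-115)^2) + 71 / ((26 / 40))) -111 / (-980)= 170032423/12740 = 13346.34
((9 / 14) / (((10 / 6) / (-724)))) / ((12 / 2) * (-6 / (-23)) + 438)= -37467/58975 = -0.64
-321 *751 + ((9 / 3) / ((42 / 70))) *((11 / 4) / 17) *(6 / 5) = -8196381/34 = -241070.03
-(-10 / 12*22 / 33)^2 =-0.31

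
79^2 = 6241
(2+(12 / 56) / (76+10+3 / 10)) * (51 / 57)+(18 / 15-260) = -147495781/573895 = -257.01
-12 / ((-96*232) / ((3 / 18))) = 1/11136 = 0.00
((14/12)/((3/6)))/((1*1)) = 7/3 = 2.33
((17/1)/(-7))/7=-17/49 = -0.35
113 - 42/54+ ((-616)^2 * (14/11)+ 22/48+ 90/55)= 382582187/792 = 483058.32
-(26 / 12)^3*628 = -344929/54 = -6387.57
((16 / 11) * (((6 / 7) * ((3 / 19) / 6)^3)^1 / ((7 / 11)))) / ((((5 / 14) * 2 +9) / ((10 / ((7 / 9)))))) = 270/5713547 = 0.00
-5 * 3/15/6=-1/6 = -0.17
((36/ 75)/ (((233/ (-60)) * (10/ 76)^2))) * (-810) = 5782.94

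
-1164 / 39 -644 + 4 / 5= -43748/65 = -673.05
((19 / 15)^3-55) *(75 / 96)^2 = -446915/13824 = -32.33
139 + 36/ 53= 7403/53 = 139.68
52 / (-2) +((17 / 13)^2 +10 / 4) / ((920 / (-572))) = -171133/5980 = -28.62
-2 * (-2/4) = 1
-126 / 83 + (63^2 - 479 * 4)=170273/83 = 2051.48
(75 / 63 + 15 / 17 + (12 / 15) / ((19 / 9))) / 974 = 41576/16516605 = 0.00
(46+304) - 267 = 83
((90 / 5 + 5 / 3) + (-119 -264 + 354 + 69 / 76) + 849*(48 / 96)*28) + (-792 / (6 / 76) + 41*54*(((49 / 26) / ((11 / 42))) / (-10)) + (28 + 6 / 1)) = 46692761/163020 = 286.42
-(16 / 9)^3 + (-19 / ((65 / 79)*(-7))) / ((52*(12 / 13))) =-29454137/5307120 = -5.55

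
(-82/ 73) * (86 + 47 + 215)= -28536/73 = -390.90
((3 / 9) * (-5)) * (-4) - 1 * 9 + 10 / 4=1/6 = 0.17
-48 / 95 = -0.51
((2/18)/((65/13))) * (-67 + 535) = 52/5 = 10.40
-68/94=-34/47 = -0.72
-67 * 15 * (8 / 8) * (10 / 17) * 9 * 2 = -180900/17 = -10641.18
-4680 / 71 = -65.92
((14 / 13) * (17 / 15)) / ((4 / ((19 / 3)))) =2261/1170 = 1.93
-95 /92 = -1.03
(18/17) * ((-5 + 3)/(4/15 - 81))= 540/20587 = 0.03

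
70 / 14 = 5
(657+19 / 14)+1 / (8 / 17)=36987/56 = 660.48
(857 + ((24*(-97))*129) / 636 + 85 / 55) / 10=112623/2915 = 38.64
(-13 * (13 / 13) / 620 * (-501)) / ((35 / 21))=19539/3100 = 6.30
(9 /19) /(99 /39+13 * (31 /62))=234/4465 = 0.05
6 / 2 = 3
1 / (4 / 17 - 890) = -17/15126 = 0.00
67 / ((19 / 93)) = 327.95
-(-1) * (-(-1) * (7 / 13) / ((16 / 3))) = 21/208 = 0.10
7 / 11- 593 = -6516/11 = -592.36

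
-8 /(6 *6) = -2/9 = -0.22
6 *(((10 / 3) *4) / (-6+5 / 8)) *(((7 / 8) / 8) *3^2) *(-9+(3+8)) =-29.30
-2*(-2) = 4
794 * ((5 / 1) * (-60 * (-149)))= 35491800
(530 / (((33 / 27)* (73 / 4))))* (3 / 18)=3180/803 = 3.96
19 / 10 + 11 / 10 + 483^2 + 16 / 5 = 1166476/5 = 233295.20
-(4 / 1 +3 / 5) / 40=-23/200 = -0.12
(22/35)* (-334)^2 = 2454232/35 = 70120.91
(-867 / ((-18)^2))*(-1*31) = 8959/108 = 82.95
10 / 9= 1.11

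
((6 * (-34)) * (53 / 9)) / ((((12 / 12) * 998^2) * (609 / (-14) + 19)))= 1802/36603147 = 0.00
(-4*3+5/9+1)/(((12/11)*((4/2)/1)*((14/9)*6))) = -517/1008 = -0.51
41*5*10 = 2050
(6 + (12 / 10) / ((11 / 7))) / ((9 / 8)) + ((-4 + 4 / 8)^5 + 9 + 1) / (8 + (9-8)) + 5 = -732353/15840 = -46.23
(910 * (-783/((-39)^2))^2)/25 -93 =-915639/10985 = -83.35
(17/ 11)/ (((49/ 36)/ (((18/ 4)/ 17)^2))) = 729/9163 = 0.08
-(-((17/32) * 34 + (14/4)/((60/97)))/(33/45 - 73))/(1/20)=-28465/4336 = -6.56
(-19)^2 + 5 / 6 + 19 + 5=2315/6 = 385.83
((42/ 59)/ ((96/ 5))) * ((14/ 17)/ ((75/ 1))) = 49/120360 = 0.00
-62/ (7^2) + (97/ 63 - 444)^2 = 777010603/3969 = 195769.87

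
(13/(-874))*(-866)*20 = 112580/437 = 257.62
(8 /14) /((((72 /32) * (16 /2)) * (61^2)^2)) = 2/872287983 = 0.00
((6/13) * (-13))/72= -1/12 = -0.08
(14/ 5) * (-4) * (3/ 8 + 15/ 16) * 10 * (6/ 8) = -441/4 = -110.25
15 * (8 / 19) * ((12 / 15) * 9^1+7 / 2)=67.58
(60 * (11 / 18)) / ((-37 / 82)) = -9020/111 = -81.26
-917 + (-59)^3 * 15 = -3081602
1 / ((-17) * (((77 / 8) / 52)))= -416/1309 = -0.32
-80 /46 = -40/23 = -1.74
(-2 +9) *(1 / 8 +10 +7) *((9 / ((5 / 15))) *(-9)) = -233037/8 = -29129.62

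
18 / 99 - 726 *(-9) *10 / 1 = 718742/11 = 65340.18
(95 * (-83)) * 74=-583490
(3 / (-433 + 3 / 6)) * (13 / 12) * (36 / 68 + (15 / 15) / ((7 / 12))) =-3471/205870 = -0.02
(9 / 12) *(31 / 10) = 93/40 = 2.32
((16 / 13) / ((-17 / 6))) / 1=-96/221 = -0.43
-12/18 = -2/3 = -0.67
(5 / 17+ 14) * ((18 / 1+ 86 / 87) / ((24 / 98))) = 546399/493 = 1108.31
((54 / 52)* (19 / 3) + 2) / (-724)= -223/18824 = -0.01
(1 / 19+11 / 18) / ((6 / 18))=227/114 = 1.99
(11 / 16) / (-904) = -11/14464 = 0.00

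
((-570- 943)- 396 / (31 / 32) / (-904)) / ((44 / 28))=-37089185/38533 = -962.53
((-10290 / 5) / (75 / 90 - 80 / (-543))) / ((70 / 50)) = -106428/71 = -1498.99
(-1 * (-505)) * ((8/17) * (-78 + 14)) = -258560/17 = -15209.41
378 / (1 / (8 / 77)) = 432/11 = 39.27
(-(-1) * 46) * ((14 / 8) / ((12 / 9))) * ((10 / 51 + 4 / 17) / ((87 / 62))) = 54901/2958 = 18.56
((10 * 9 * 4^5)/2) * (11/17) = 506880/17 = 29816.47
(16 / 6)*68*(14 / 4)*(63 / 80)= 2499/5 = 499.80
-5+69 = 64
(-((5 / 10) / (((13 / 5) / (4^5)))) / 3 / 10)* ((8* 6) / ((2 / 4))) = -8192/13 = -630.15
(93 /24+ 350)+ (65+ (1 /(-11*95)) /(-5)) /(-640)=591509187/1672000 = 353.77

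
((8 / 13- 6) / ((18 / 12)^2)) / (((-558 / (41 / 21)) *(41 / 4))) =80/97929 = 0.00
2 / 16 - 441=-3527/8 = -440.88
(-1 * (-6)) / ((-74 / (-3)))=9/37 = 0.24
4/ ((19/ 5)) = 20/19 = 1.05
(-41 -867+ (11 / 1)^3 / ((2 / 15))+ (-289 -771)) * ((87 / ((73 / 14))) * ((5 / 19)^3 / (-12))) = -406735875/2002828 = -203.08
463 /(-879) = -0.53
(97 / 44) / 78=97/3432 = 0.03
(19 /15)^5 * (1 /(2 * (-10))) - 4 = -63226099/15187500 = -4.16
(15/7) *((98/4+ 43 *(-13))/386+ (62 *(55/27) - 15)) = 11454985/48636 = 235.52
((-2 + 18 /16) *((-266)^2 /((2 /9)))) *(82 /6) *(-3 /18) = 5076743/8 = 634592.88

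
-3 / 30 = -1/10 = -0.10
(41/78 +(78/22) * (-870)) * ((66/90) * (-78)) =2646089/15 = 176405.93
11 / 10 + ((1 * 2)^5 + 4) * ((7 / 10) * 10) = 2531/10 = 253.10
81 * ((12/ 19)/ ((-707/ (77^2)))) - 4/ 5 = -4124096/9595 = -429.82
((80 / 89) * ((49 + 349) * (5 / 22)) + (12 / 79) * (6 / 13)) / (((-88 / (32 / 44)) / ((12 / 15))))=-327278752/608286965 = -0.54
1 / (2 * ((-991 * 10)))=-1/19820 = 0.00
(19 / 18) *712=6764/9 = 751.56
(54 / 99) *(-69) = -414/11 = -37.64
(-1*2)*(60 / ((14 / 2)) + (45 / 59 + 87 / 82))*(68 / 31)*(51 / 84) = -101739849/3674461 = -27.69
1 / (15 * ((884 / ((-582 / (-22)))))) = 97/48620 = 0.00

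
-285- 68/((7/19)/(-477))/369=-13319/287 = -46.41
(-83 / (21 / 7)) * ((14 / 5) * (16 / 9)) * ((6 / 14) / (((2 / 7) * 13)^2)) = -32536/7605 = -4.28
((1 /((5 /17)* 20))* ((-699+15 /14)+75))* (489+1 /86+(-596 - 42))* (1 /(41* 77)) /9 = 211068549/380102800 = 0.56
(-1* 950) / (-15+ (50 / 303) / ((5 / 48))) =19190/271 = 70.81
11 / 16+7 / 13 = 1.23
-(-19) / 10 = 19/10 = 1.90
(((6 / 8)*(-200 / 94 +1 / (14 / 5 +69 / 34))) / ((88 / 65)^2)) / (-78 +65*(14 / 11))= -36128625/217321984 = -0.17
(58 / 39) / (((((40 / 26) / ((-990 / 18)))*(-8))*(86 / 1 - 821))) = -319/35280 = -0.01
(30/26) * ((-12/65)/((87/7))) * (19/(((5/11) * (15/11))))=-64372/122525 = -0.53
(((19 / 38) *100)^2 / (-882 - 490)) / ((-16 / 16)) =625/343 = 1.82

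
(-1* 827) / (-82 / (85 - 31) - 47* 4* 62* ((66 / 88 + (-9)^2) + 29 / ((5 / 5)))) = 22329/34854395 = 0.00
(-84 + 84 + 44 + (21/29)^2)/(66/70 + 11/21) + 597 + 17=11921903/18502 = 644.36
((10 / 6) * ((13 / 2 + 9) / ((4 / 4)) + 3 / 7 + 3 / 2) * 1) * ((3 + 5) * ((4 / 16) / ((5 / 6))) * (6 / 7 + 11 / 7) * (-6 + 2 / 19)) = -132736/133 = -998.02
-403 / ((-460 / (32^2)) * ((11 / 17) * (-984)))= -219232/155595 = -1.41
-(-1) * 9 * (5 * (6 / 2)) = 135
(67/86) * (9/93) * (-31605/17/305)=-29547/64294 = -0.46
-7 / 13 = -0.54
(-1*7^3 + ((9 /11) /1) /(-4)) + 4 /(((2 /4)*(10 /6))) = -74449/220 = -338.40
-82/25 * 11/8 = -451/100 = -4.51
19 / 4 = 4.75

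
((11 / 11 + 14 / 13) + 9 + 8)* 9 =2232/13 = 171.69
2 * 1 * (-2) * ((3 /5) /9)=-4/15 = -0.27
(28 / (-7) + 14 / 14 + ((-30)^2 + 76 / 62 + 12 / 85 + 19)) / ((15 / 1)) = 805754/13175 = 61.16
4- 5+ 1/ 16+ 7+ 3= 145/16 = 9.06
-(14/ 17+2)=-48/17 = -2.82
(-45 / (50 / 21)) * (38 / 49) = -14.66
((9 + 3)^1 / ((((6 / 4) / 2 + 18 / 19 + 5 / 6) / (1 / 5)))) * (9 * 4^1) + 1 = 101381/2885 = 35.14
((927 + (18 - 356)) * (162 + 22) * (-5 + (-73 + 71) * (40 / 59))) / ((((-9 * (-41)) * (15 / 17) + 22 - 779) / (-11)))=-199996500/11387 = -17563.58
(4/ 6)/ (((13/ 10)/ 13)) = 20/3 = 6.67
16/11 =1.45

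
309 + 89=398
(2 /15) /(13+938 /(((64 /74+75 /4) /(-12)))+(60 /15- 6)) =-5806/24509325 = 0.00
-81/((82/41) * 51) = -27/34 = -0.79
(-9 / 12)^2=9/16 = 0.56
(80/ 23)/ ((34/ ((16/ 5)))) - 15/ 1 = -5737/391 = -14.67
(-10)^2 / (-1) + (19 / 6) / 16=-9581/96 = -99.80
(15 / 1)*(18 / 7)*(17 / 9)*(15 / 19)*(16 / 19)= 122400/2527 = 48.44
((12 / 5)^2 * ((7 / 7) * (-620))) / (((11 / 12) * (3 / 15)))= -214272/11 = -19479.27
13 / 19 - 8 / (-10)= 141/95 = 1.48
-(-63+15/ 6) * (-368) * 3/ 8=-8349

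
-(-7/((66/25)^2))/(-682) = -4375/2970792 = 0.00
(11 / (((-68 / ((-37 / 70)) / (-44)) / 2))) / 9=-4477/5355 = -0.84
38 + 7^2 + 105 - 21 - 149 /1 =22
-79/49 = -1.61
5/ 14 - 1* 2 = -23/14 = -1.64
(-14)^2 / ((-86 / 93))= -9114/43 = -211.95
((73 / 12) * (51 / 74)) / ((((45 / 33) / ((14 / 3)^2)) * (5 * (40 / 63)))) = 4682293/222000 = 21.09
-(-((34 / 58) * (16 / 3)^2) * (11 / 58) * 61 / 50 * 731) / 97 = 533665088/18354825 = 29.07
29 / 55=0.53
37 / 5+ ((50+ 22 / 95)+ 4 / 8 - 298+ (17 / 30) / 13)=-888551/3705 = -239.82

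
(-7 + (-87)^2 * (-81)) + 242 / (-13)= -7970490/13 = -613114.62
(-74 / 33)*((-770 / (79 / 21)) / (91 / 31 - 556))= -0.83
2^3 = 8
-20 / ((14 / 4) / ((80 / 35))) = -640/49 = -13.06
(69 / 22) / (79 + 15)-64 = -132283/2068 = -63.97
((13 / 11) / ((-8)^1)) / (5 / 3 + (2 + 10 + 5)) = -39/4928 = -0.01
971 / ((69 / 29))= 28159/69 = 408.10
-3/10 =-0.30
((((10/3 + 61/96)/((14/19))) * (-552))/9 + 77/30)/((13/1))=-275339/10920 = -25.21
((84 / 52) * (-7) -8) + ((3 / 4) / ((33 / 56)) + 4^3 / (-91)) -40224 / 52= -793069/1001 = -792.28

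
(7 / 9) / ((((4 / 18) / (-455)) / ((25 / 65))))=-1225/2 = -612.50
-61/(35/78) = -4758/35 = -135.94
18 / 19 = 0.95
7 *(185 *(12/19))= 15540/19 = 817.89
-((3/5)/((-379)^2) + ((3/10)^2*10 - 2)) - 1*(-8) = 2614265/287282 = 9.10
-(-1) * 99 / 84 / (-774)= -11/7224 = 0.00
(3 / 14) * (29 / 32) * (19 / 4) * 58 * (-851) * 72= -367149483/112 = -3278120.38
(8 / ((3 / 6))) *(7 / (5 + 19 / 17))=238/13 = 18.31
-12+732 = 720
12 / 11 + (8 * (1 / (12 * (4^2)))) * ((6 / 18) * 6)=1.17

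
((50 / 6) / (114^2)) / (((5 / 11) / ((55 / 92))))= 3025/3586896 = 0.00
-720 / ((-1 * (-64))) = -45/4 = -11.25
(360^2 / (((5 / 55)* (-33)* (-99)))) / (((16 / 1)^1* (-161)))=-300/1771 = -0.17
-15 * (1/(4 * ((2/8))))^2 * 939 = -14085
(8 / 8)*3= 3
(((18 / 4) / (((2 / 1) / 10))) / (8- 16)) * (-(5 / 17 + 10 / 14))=675/238 = 2.84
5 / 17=0.29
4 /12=1/3 = 0.33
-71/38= -1.87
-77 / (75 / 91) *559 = -3916913/75 = -52225.51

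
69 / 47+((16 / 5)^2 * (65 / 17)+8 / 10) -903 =-3442008/3995 = -861.58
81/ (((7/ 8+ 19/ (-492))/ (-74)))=-5898096/823 = -7166.58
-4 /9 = -0.44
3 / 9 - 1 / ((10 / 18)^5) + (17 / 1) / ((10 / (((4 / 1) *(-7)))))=-620272/9375 = -66.16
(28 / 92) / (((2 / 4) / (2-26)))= -336/23 = -14.61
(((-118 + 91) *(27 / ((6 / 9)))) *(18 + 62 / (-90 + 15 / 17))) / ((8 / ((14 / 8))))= -16722531/4040 = -4139.24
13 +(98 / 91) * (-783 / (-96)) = 4531/208 = 21.78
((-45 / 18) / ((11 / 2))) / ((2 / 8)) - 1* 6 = -86/11 = -7.82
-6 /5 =-1.20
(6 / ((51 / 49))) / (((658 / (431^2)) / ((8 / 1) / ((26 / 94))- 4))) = 421305948/10387 = 40560.89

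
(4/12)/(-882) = -1/2646 = 0.00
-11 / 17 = -0.65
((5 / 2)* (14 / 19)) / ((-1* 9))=-35/171 = -0.20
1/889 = 1/889 = 0.00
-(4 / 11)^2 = -16/121 = -0.13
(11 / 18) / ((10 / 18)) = 11/10 = 1.10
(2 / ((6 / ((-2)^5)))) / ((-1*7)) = 1.52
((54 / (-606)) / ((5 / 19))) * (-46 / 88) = 3933/22220 = 0.18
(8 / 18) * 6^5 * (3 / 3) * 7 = 24192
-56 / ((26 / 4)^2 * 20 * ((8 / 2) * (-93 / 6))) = 28/26195 = 0.00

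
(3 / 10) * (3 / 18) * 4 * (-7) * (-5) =7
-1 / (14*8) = -1/112 = -0.01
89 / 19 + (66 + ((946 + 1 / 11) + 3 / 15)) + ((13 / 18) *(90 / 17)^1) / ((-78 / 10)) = 54173564/53295 = 1016.48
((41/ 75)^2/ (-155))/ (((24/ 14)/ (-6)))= 11767/1743750 = 0.01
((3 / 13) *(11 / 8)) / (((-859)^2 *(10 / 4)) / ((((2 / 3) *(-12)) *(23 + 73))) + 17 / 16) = -6336/47941049 = 0.00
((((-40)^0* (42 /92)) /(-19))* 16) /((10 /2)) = -168/2185 = -0.08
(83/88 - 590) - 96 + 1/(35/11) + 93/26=-27273871/40040 = -681.17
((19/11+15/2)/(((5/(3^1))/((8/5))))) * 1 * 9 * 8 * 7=1227744/275 = 4464.52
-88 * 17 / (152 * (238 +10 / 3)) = -0.04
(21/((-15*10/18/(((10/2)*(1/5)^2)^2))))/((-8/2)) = 63/2500 = 0.03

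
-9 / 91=-0.10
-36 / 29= -1.24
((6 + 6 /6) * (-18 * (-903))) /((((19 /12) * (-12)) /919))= -104561982/19 = -5503262.21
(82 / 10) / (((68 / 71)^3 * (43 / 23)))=337510073/67602880 = 4.99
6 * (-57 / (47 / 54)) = -18468/47 = -392.94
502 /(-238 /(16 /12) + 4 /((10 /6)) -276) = -5020/4521 = -1.11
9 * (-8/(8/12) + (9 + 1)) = -18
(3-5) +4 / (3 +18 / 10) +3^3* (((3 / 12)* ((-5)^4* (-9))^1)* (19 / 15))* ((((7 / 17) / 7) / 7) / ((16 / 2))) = -590453/11424 = -51.69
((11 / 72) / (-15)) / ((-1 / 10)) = 0.10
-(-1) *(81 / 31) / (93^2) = 9/29791 = 0.00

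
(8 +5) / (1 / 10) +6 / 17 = 2216/17 = 130.35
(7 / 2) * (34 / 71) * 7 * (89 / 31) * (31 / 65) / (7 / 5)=10591/923 = 11.47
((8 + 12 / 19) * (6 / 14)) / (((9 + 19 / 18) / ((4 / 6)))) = 5904/24073 = 0.25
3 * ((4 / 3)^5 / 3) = 1024/243 = 4.21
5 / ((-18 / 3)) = -5/6 = -0.83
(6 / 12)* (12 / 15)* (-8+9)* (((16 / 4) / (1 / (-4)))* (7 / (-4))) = 56/5 = 11.20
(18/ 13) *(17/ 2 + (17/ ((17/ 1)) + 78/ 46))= 4635/299 = 15.50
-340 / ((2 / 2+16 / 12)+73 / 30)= -10200/143 = -71.33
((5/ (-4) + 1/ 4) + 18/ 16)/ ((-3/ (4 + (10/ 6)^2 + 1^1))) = -35/108 = -0.32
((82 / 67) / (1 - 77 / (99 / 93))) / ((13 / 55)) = -6765/93197 = -0.07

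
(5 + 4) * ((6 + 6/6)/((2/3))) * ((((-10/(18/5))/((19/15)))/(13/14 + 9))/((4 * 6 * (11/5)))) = -91875/232408 = -0.40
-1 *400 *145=-58000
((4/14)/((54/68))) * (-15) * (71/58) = -12070/1827 = -6.61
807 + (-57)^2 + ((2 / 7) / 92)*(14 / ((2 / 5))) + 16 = 187317/46 = 4072.11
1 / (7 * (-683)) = -1/4781 = 0.00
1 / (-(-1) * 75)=1/75 = 0.01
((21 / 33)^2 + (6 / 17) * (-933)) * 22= -1353050/187 = -7235.56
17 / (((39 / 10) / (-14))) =-2380/39 = -61.03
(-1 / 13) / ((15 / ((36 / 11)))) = -12/715 = -0.02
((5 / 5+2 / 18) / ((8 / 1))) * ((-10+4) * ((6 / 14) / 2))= -5/28 = -0.18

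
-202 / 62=-101/31 = -3.26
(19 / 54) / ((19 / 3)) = 0.06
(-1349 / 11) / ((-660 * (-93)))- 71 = -47939129/675180 = -71.00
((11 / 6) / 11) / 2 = 1/12 = 0.08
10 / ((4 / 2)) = 5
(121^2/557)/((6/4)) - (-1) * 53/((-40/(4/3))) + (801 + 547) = 22788379/16710 = 1363.76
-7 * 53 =-371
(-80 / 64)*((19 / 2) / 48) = -95/384 = -0.25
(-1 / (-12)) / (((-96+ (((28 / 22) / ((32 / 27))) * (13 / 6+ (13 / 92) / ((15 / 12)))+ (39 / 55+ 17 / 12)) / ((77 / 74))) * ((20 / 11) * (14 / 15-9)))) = 26565/428290627 = 0.00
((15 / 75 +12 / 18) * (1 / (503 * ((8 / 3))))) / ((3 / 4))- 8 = -120707/15090 = -8.00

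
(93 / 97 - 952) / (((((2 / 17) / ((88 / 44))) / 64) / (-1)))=100369088/97 = 1034732.87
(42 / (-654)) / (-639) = 7/69651 = 0.00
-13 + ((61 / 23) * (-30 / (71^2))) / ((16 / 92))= -131981/10082 = -13.09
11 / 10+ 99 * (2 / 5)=407/10 = 40.70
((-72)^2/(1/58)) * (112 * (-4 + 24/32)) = -109444608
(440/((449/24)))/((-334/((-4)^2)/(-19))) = 1605120/74983 = 21.41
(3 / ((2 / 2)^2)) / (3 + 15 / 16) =16/21 = 0.76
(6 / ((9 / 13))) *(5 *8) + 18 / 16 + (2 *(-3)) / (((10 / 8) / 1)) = 41159/120 = 342.99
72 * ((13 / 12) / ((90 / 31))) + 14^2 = 3343/15 = 222.87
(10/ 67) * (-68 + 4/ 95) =-12912/1273 = -10.14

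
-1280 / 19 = -67.37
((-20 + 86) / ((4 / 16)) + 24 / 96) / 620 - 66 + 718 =1618017/2480 = 652.43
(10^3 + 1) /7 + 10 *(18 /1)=323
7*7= 49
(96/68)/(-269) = -24/4573 = -0.01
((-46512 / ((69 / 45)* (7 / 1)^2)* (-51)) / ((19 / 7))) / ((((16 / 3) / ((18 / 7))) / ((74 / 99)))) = 51967980/12397 = 4191.98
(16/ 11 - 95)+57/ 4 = -3489/44 = -79.30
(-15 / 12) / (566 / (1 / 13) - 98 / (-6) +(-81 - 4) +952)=-15/98896 = 0.00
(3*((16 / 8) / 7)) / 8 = 3/28 = 0.11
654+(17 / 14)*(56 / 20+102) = 781.26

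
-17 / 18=-0.94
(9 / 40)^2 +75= 120081/1600 = 75.05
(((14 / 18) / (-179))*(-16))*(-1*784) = -87808/1611 = -54.51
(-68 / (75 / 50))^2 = 18496/9 = 2055.11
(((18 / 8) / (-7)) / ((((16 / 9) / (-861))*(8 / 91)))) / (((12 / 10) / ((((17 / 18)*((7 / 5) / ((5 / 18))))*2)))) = 35963109/2560 = 14048.09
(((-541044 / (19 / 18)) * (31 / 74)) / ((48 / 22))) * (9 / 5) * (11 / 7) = -102998709/370 = -278374.89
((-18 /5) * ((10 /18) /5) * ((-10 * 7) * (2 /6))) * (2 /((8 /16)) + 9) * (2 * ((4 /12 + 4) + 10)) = 31304/9 = 3478.22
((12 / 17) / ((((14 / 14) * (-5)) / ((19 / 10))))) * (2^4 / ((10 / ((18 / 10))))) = -8208/10625 = -0.77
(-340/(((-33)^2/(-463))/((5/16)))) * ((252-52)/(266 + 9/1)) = 393550/11979 = 32.85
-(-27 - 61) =88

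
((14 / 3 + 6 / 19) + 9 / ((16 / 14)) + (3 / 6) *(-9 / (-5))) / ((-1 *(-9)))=1.53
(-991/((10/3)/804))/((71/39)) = -46610694/355 = -131297.73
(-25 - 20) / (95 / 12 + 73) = -540/971 = -0.56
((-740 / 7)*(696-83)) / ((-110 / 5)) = 226810/77 = 2945.58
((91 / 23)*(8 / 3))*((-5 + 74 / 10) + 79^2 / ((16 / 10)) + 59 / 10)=4742829/115 = 41241.99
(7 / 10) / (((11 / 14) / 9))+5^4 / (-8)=-30847/440 = -70.11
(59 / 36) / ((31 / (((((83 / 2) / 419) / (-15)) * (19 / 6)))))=-93043/84168720 = 0.00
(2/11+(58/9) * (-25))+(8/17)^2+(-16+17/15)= -25116811/143055 = -175.57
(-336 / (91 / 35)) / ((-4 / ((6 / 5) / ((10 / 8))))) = 2016/65 = 31.02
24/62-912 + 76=-25904/31 = -835.61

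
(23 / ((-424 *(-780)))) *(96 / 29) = 23/99905 = 0.00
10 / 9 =1.11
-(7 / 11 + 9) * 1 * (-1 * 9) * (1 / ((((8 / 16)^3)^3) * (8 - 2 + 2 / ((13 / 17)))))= 396864/77 = 5154.08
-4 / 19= -0.21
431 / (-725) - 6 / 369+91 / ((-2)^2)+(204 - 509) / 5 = -38.86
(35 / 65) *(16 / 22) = 56/143 = 0.39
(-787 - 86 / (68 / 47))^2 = 828230841/1156 = 716462.67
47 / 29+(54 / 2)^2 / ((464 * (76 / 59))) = 100163/35264 = 2.84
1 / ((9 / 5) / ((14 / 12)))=35/54 = 0.65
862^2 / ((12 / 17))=3157937/3 = 1052645.67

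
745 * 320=238400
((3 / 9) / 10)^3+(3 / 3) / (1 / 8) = 8.00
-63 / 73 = -0.86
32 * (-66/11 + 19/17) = -2656/17 = -156.24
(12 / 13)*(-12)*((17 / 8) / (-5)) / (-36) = -17/130 = -0.13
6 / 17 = 0.35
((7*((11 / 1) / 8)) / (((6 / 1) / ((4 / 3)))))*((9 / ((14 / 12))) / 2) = 33/4 = 8.25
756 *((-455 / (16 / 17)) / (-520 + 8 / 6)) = 4385745/6224 = 704.65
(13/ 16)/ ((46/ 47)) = 611/736 = 0.83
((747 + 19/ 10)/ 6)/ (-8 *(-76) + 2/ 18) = 22467/109460 = 0.21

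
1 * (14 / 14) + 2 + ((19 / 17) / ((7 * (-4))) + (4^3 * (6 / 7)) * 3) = 79745/476 = 167.53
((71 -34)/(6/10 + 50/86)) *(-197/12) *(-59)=92460965/3048 = 30334.96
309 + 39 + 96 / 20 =1764/5 = 352.80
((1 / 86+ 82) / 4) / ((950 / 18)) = 63477/163400 = 0.39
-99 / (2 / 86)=-4257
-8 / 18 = -4/9 = -0.44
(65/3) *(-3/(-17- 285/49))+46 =4201/86 = 48.85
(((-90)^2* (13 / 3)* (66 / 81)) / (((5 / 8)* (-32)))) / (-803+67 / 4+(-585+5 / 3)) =3432/3287 = 1.04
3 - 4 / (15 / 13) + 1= 8/15 = 0.53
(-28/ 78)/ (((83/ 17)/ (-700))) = 166600/3237 = 51.47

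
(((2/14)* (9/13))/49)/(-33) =-3/49049 = 0.00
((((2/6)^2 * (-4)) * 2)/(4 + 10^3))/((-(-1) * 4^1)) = -1/4518 = 0.00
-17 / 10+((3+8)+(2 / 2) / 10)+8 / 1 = 87/5 = 17.40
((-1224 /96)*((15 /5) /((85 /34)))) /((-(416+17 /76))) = 5814/158165 = 0.04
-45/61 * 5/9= -25/61 = -0.41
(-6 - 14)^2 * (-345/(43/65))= -8970000/43 = -208604.65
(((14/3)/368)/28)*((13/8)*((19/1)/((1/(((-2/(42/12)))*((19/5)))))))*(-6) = 4693/25760 = 0.18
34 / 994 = 17/497 = 0.03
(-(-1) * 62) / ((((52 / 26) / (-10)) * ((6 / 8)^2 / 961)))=-4766560/9 = -529617.78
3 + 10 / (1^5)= 13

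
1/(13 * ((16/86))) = 43/104 = 0.41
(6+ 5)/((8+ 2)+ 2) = 11/12 = 0.92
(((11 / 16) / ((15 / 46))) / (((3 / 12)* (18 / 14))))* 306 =30107/15 = 2007.13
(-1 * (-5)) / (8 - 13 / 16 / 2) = 160/243 = 0.66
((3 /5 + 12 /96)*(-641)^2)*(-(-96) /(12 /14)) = 33363537.20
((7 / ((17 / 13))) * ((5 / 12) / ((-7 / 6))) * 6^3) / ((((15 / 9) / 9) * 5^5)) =-37908/53125 = -0.71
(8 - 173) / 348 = -0.47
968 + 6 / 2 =971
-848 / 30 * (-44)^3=36118016/15 = 2407867.73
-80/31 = -2.58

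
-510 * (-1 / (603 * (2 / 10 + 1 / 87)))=12325/3082 = 4.00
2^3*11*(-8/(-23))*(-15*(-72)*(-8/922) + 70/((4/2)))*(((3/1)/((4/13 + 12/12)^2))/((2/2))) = 248064960/180251 = 1376.22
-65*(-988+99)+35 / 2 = 115605/2 = 57802.50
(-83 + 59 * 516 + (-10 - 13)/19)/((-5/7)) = -4037852/95 = -42503.71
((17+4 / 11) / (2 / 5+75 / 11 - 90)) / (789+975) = -955/8031492 = 0.00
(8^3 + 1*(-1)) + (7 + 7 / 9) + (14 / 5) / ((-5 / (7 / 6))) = 116578/225 = 518.12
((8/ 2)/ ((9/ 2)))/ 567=8/5103 = 0.00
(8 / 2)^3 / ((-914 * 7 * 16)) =-2/3199 = 0.00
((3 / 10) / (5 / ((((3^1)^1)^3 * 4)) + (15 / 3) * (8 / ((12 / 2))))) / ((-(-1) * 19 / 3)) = 486/68875 = 0.01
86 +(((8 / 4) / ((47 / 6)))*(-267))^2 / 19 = 13875122/41971 = 330.59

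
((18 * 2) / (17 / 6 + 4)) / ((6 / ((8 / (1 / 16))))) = 4608/41 = 112.39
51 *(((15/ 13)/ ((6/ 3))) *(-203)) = -155295/26 = -5972.88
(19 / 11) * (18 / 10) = 171/55 = 3.11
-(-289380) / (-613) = -289380/613 = -472.07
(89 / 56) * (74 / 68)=3293/1904 = 1.73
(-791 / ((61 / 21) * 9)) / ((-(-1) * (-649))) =5537/118767 = 0.05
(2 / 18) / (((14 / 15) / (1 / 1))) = 5/42 = 0.12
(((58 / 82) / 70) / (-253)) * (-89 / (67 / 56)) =10324/3474955 = 0.00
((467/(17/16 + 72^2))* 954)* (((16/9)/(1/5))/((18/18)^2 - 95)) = -31681280/3899167 = -8.13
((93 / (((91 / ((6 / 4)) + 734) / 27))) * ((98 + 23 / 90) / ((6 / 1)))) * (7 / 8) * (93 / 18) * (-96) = -535381749/23840 = -22457.29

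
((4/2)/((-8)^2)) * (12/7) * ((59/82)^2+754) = 15220131/376544 = 40.42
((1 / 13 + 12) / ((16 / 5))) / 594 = 785/123552 = 0.01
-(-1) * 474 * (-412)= -195288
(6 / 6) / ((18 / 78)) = 13/3 = 4.33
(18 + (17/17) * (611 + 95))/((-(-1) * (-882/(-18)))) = 724/49 = 14.78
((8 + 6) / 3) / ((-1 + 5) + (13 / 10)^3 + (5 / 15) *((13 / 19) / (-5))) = 266000/350629 = 0.76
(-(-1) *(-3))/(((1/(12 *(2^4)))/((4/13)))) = -177.23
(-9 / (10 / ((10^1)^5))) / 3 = -30000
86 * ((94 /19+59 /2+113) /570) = 240929/10830 = 22.25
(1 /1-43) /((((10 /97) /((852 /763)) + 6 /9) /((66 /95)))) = -114544584/2979485 = -38.44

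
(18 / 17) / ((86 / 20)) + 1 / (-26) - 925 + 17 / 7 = -122713105/133042 = -922.36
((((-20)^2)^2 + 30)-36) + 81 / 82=13119589/82 = 159994.99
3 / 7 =0.43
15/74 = 0.20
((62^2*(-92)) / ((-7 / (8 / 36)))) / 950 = 353648/29925 = 11.82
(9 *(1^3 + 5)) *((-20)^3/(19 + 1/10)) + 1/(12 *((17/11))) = -881277899/38964 = -22617.75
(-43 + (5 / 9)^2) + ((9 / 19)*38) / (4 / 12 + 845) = -4382557/102708 = -42.67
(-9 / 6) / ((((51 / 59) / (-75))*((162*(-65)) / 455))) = -10325/1836 = -5.62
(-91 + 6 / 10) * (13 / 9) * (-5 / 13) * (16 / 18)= 3616/81 = 44.64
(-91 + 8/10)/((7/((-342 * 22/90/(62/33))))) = 3110547/5425 = 573.37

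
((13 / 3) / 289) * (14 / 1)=182/867 = 0.21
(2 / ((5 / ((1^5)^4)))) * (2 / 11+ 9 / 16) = 131/440 = 0.30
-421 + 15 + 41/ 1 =-365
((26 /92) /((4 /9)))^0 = 1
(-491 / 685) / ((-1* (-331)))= -491/226735 = 0.00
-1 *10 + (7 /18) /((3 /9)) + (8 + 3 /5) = -0.23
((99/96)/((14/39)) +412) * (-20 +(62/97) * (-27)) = -335854441/21728 = -15457.22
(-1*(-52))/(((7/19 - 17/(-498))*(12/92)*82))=145084/12013 = 12.08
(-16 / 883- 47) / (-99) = 4613/9713 = 0.47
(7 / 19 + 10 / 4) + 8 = 413/38 = 10.87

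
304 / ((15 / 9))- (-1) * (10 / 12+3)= 5587/30 = 186.23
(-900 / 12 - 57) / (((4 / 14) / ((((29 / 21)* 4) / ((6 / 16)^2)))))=-18147.56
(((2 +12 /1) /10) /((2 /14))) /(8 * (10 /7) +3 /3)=343/435 = 0.79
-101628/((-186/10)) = 169380/31 = 5463.87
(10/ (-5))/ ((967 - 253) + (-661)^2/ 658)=-1316/906733 = 0.00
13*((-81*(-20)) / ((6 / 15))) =52650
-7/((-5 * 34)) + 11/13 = 1961/2210 = 0.89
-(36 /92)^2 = -0.15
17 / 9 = 1.89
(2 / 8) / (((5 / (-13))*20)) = -13/400 = -0.03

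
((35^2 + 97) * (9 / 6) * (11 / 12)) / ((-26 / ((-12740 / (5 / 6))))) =1068837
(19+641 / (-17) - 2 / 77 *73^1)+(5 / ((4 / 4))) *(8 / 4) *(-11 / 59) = -1735102/77231 = -22.47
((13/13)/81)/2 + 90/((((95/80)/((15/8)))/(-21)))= -2984.20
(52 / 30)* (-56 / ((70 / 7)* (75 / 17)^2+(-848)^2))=-2312/17132745 = 0.00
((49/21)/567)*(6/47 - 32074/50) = -753589/285525 = -2.64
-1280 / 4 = -320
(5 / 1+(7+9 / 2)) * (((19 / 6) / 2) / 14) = 209/112 = 1.87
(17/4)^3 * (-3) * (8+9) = -250563/64 = -3915.05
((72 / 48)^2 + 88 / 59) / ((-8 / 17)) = -15011/1888 = -7.95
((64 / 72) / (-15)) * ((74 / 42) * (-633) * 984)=65033.55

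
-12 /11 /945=-4/3465 = 0.00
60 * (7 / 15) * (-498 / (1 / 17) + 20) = -236488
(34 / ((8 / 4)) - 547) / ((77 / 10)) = -5300/77 = -68.83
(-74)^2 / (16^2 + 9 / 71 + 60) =17.32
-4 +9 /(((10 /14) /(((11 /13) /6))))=-289/130 = -2.22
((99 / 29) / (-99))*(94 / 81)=-94/2349 = -0.04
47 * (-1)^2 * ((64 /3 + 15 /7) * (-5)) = -115855/21 = -5516.90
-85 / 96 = -0.89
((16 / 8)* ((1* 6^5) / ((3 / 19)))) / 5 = 98496/5 = 19699.20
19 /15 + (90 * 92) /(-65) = -24593/195 = -126.12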